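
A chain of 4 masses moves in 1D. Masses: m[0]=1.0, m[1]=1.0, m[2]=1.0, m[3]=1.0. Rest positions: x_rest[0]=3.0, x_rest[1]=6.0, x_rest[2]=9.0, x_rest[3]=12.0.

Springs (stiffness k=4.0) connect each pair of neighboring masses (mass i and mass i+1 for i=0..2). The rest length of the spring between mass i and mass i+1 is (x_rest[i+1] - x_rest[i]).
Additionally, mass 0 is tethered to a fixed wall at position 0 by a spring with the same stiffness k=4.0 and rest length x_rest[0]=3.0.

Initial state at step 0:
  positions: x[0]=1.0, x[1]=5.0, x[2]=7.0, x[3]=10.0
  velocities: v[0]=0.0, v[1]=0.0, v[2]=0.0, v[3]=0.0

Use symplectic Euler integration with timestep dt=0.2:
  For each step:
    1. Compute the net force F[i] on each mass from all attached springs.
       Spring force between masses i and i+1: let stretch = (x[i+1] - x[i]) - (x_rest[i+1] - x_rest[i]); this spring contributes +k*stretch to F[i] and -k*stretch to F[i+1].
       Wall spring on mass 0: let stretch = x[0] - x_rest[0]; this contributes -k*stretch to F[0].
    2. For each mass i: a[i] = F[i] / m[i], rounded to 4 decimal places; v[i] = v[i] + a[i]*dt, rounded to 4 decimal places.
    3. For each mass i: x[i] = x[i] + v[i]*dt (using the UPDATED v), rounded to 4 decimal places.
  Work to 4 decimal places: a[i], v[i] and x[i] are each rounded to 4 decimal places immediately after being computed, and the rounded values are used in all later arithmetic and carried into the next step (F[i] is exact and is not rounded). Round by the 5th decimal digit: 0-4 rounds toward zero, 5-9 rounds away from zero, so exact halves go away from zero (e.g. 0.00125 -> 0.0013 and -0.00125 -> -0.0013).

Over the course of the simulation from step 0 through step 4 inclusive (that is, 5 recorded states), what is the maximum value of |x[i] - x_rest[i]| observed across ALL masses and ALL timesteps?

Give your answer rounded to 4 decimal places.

Step 0: x=[1.0000 5.0000 7.0000 10.0000] v=[0.0000 0.0000 0.0000 0.0000]
Step 1: x=[1.4800 4.6800 7.1600 10.0000] v=[2.4000 -1.6000 0.8000 0.0000]
Step 2: x=[2.2352 4.2448 7.3776 10.0256] v=[3.7760 -2.1760 1.0880 0.1280]
Step 3: x=[2.9543 3.9893 7.5176 10.1075] v=[3.5955 -1.2774 0.7002 0.4096]
Step 4: x=[3.3663 4.1327 7.5075 10.2550] v=[2.0601 0.7172 -0.0505 0.7377]
Max displacement = 2.0107

Answer: 2.0107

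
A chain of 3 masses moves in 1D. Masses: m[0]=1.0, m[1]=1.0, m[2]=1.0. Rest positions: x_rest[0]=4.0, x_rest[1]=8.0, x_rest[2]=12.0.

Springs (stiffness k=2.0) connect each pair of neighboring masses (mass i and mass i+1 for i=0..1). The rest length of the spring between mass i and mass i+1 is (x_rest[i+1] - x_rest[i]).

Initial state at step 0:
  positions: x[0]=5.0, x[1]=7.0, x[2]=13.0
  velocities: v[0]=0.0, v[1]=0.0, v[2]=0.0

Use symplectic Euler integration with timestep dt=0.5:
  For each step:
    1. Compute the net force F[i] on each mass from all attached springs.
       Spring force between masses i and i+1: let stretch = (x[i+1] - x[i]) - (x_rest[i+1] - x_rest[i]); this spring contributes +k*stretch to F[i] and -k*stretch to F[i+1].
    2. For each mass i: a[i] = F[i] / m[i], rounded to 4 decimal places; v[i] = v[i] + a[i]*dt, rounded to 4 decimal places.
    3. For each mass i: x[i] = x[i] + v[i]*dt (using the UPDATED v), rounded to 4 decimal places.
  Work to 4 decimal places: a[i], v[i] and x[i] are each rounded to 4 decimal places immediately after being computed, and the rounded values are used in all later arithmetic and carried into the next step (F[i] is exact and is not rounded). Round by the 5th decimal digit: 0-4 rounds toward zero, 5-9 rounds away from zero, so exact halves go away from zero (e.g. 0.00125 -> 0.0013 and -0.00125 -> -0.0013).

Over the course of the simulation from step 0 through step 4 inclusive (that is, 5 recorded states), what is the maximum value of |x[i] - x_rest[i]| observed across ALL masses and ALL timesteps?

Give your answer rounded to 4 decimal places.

Answer: 2.0000

Derivation:
Step 0: x=[5.0000 7.0000 13.0000] v=[0.0000 0.0000 0.0000]
Step 1: x=[4.0000 9.0000 12.0000] v=[-2.0000 4.0000 -2.0000]
Step 2: x=[3.5000 10.0000 11.5000] v=[-1.0000 2.0000 -1.0000]
Step 3: x=[4.2500 8.5000 12.2500] v=[1.5000 -3.0000 1.5000]
Step 4: x=[5.1250 6.7500 13.1250] v=[1.7500 -3.5000 1.7500]
Max displacement = 2.0000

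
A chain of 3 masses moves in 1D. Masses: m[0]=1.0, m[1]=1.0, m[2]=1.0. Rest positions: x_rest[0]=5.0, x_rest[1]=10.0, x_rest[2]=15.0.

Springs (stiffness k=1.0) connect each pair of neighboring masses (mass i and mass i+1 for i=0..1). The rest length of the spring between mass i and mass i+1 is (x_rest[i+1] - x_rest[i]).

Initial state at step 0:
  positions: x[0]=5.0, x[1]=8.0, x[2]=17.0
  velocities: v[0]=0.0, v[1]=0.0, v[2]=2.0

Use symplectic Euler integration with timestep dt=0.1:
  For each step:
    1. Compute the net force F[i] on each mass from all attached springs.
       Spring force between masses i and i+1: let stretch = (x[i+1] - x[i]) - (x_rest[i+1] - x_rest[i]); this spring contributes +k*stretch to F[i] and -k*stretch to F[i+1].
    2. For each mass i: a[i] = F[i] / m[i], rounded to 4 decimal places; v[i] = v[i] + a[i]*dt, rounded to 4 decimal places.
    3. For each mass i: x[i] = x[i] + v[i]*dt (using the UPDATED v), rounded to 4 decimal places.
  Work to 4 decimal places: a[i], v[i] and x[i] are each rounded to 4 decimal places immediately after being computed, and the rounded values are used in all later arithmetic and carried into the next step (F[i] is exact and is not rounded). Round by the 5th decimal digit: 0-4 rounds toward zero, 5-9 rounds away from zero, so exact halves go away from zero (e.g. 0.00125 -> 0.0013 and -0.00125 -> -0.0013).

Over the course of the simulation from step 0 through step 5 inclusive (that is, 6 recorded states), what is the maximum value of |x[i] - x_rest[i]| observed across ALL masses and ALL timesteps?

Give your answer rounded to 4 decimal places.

Step 0: x=[5.0000 8.0000 17.0000] v=[0.0000 0.0000 2.0000]
Step 1: x=[4.9800 8.0600 17.1600] v=[-0.2000 0.6000 1.6000]
Step 2: x=[4.9408 8.1802 17.2790] v=[-0.3920 1.2020 1.1900]
Step 3: x=[4.8840 8.3590 17.3570] v=[-0.5681 1.7879 0.7801]
Step 4: x=[4.8119 8.5930 17.3950] v=[-0.7206 2.3402 0.3803]
Step 5: x=[4.7277 8.8772 17.3950] v=[-0.8425 2.8423 0.0001]
Max displacement = 2.3950

Answer: 2.3950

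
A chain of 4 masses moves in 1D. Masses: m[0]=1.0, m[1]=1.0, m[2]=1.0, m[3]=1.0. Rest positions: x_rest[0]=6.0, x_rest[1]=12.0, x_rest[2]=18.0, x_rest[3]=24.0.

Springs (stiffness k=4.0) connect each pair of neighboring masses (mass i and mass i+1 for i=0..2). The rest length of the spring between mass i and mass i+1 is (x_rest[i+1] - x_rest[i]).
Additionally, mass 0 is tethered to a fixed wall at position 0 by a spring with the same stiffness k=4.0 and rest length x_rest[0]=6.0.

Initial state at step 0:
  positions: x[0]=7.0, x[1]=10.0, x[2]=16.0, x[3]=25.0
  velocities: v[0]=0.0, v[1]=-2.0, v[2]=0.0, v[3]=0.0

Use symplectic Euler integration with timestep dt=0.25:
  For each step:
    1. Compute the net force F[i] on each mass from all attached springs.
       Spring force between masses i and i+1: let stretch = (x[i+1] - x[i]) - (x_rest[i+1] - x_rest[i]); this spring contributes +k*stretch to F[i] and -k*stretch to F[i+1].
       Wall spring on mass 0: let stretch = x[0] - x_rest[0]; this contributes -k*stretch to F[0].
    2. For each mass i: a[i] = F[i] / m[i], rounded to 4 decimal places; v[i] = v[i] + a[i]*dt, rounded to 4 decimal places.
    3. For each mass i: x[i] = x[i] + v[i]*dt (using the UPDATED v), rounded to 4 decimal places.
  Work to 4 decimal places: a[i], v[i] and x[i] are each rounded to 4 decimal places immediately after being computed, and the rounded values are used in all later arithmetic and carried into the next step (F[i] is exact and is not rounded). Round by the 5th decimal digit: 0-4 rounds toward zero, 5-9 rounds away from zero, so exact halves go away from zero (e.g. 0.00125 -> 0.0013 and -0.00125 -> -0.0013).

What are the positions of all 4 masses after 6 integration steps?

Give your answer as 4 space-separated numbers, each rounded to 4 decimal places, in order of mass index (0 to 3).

Step 0: x=[7.0000 10.0000 16.0000 25.0000] v=[0.0000 -2.0000 0.0000 0.0000]
Step 1: x=[6.0000 10.2500 16.7500 24.2500] v=[-4.0000 1.0000 3.0000 -3.0000]
Step 2: x=[4.5625 11.0625 17.7500 23.1250] v=[-5.7500 3.2500 4.0000 -4.5000]
Step 3: x=[3.6094 11.9219 18.4219 22.1563] v=[-3.8125 3.4375 2.6875 -3.8750]
Step 4: x=[3.8321 12.3282 18.4024 21.7540] v=[0.8906 1.6250 -0.0781 -1.6094]
Step 5: x=[5.2208 12.1290 17.7022 22.0138] v=[5.5546 -0.7969 -2.8007 1.0390]
Step 6: x=[7.0313 11.5960 16.6866 22.6957] v=[7.2420 -2.1319 -4.0623 2.7274]

Answer: 7.0313 11.5960 16.6866 22.6957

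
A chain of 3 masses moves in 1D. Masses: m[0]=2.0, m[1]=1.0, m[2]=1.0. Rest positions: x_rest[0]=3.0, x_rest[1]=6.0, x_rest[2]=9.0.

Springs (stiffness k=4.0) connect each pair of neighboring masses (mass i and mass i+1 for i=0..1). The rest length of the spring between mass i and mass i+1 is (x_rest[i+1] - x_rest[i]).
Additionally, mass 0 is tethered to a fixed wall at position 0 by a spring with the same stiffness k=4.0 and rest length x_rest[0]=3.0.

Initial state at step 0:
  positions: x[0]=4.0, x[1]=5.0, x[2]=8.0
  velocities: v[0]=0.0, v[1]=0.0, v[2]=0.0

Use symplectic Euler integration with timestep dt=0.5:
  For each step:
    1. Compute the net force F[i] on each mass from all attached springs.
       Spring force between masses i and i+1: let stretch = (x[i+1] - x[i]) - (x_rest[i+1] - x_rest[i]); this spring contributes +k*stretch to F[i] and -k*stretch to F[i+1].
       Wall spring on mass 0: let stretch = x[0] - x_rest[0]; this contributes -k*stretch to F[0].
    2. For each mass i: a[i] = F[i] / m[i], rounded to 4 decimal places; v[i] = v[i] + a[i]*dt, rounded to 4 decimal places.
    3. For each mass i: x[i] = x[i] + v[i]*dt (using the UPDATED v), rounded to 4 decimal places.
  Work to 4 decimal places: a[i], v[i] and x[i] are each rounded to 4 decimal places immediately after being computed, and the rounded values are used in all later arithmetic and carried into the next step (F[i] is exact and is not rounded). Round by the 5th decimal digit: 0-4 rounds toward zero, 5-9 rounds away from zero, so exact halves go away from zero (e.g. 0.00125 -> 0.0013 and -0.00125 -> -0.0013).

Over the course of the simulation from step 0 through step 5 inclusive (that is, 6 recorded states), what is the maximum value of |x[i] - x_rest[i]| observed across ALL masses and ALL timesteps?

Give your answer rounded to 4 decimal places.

Step 0: x=[4.0000 5.0000 8.0000] v=[0.0000 0.0000 0.0000]
Step 1: x=[2.5000 7.0000 8.0000] v=[-3.0000 4.0000 0.0000]
Step 2: x=[2.0000 5.5000 10.0000] v=[-1.0000 -3.0000 4.0000]
Step 3: x=[2.2500 5.0000 10.5000] v=[0.5000 -1.0000 1.0000]
Step 4: x=[2.7500 7.2500 8.5000] v=[1.0000 4.5000 -4.0000]
Step 5: x=[4.1250 6.2500 8.2500] v=[2.7500 -2.0000 -0.5000]
Max displacement = 1.5000

Answer: 1.5000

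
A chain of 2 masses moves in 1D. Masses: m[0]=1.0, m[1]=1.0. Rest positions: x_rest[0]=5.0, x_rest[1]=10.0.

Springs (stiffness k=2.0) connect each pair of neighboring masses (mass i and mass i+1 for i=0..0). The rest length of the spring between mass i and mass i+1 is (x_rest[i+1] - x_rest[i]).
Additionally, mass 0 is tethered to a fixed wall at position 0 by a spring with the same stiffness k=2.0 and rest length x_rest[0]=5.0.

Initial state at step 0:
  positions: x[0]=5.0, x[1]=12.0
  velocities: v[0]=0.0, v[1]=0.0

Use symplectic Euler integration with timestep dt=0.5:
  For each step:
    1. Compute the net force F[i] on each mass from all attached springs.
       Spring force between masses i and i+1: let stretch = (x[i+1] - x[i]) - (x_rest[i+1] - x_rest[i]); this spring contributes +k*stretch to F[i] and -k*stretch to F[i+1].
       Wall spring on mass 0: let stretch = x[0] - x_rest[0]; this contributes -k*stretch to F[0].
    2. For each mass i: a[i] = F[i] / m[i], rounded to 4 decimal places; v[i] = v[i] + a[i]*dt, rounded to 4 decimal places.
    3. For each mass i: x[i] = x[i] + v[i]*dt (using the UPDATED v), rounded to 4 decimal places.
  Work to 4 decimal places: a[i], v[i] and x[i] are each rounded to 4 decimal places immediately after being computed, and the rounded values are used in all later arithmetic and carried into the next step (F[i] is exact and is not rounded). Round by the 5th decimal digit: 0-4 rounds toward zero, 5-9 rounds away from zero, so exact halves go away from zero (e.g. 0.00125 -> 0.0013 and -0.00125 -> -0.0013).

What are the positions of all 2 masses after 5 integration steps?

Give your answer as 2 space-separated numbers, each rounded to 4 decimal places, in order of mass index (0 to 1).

Answer: 3.3125 9.5000

Derivation:
Step 0: x=[5.0000 12.0000] v=[0.0000 0.0000]
Step 1: x=[6.0000 11.0000] v=[2.0000 -2.0000]
Step 2: x=[6.5000 10.0000] v=[1.0000 -2.0000]
Step 3: x=[5.5000 9.7500] v=[-2.0000 -0.5000]
Step 4: x=[3.8750 9.8750] v=[-3.2500 0.2500]
Step 5: x=[3.3125 9.5000] v=[-1.1250 -0.7500]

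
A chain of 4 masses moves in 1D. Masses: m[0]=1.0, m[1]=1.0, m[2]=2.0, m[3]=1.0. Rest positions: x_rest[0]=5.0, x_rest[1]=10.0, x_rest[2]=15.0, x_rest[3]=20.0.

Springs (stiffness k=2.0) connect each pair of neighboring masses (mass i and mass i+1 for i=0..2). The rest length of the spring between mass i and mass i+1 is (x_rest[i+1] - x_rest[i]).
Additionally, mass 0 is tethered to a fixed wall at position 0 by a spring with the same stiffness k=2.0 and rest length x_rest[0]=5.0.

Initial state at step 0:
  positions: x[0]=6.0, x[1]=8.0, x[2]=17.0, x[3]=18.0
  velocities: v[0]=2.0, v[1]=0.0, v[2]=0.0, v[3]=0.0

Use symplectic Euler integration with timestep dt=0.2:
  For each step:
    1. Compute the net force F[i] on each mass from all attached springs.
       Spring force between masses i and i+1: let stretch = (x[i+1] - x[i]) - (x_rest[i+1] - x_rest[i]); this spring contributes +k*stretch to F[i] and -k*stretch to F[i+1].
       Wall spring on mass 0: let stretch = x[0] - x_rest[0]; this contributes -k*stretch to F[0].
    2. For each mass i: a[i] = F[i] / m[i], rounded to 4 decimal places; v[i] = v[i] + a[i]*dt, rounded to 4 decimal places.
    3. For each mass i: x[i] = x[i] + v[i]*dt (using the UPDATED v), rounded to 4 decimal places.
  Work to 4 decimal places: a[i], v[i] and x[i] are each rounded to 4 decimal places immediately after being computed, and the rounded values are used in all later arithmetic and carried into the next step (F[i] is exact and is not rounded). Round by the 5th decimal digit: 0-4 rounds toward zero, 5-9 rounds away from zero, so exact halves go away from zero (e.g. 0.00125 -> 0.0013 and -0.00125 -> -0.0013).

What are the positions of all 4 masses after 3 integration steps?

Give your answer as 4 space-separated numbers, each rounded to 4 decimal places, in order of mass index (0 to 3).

Step 0: x=[6.0000 8.0000 17.0000 18.0000] v=[2.0000 0.0000 0.0000 0.0000]
Step 1: x=[6.0800 8.5600 16.6800 18.3200] v=[0.4000 2.8000 -1.6000 1.6000]
Step 2: x=[5.8720 9.5712 16.1008 18.9088] v=[-1.0400 5.0560 -2.8960 2.9440]
Step 3: x=[5.4902 10.8088 15.3727 19.6730] v=[-1.9091 6.1882 -3.6403 3.8208]

Answer: 5.4902 10.8088 15.3727 19.6730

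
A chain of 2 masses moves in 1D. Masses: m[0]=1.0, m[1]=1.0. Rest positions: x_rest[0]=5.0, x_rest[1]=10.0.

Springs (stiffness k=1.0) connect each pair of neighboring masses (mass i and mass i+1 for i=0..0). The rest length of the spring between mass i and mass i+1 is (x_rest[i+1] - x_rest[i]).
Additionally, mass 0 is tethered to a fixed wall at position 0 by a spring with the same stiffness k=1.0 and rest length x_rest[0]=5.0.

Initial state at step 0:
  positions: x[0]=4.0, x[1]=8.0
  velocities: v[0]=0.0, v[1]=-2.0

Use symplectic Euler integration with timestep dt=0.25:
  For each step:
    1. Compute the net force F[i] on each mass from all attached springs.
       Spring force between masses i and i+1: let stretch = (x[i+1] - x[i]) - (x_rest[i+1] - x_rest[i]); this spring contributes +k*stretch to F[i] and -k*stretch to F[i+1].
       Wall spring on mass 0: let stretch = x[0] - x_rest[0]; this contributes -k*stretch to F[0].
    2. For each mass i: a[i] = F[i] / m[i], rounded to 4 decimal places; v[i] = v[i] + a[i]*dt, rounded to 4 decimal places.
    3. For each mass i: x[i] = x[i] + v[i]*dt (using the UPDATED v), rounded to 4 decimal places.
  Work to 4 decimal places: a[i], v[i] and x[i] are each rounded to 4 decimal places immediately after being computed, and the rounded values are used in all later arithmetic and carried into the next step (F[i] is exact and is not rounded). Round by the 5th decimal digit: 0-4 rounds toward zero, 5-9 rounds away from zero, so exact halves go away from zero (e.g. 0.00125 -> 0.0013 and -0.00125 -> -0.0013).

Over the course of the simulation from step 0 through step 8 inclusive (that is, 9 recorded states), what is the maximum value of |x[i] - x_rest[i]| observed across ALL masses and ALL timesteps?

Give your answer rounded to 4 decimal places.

Answer: 3.1405

Derivation:
Step 0: x=[4.0000 8.0000] v=[0.0000 -2.0000]
Step 1: x=[4.0000 7.5625] v=[0.0000 -1.7500]
Step 2: x=[3.9727 7.2149] v=[-0.1094 -1.3906]
Step 3: x=[3.8997 6.9771] v=[-0.2920 -0.9512]
Step 4: x=[3.7753 6.8595] v=[-0.4976 -0.4706]
Step 5: x=[3.6077 6.8616] v=[-0.6704 0.0084]
Step 6: x=[3.4180 6.9728] v=[-0.7589 0.4449]
Step 7: x=[3.2368 7.1744] v=[-0.7247 0.8062]
Step 8: x=[3.0994 7.4424] v=[-0.5495 1.0718]
Max displacement = 3.1405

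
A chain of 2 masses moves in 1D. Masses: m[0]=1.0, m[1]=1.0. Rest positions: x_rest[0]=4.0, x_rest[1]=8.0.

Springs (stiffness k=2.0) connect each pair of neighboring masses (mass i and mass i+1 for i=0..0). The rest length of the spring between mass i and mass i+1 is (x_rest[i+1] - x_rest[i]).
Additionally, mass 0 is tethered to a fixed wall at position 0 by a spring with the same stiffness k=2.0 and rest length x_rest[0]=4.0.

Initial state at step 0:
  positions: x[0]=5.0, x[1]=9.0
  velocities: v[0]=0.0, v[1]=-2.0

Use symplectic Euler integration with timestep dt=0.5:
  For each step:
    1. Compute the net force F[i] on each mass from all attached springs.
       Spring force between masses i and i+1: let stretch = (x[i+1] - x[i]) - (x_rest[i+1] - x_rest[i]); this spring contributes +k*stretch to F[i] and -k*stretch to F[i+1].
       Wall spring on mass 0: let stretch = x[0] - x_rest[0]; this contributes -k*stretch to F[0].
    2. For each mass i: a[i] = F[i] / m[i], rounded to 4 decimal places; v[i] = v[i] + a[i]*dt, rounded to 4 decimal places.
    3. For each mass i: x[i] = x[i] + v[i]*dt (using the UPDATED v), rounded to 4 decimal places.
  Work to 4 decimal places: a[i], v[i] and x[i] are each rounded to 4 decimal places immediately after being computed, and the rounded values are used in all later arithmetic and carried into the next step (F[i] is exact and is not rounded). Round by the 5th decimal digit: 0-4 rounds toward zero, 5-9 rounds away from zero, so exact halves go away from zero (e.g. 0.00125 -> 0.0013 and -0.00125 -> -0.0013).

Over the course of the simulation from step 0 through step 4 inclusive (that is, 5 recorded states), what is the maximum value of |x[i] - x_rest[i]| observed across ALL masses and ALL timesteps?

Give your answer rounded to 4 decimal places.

Step 0: x=[5.0000 9.0000] v=[0.0000 -2.0000]
Step 1: x=[4.5000 8.0000] v=[-1.0000 -2.0000]
Step 2: x=[3.5000 7.2500] v=[-2.0000 -1.5000]
Step 3: x=[2.6250 6.6250] v=[-1.7500 -1.2500]
Step 4: x=[2.4375 6.0000] v=[-0.3750 -1.2500]
Max displacement = 2.0000

Answer: 2.0000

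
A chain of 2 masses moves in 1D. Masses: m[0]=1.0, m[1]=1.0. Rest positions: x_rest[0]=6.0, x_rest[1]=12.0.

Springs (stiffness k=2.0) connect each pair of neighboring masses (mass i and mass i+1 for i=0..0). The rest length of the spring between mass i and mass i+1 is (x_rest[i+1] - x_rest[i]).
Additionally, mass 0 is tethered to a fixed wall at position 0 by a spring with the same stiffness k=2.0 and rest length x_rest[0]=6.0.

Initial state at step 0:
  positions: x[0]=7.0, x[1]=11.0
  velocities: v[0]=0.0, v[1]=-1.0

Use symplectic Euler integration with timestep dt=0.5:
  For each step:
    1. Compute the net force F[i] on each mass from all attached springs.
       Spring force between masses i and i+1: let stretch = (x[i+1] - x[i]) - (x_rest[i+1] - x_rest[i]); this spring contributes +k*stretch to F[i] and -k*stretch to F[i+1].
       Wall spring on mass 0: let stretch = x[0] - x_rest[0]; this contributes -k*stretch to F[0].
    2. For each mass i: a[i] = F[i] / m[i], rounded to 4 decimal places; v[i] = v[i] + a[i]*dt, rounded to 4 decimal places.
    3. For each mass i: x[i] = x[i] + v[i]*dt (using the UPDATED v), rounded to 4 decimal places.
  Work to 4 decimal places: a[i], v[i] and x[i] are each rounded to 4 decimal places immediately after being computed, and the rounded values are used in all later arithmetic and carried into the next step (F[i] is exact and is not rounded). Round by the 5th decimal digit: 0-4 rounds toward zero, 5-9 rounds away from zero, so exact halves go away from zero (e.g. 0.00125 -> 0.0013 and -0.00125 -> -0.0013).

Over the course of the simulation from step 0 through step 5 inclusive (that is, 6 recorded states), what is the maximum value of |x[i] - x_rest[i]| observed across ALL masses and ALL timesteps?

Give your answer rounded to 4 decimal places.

Answer: 1.7500

Derivation:
Step 0: x=[7.0000 11.0000] v=[0.0000 -1.0000]
Step 1: x=[5.5000 11.5000] v=[-3.0000 1.0000]
Step 2: x=[4.2500 12.0000] v=[-2.5000 1.0000]
Step 3: x=[4.7500 11.6250] v=[1.0000 -0.7500]
Step 4: x=[6.3125 10.8125] v=[3.1250 -1.6250]
Step 5: x=[6.9688 10.7500] v=[1.3125 -0.1250]
Max displacement = 1.7500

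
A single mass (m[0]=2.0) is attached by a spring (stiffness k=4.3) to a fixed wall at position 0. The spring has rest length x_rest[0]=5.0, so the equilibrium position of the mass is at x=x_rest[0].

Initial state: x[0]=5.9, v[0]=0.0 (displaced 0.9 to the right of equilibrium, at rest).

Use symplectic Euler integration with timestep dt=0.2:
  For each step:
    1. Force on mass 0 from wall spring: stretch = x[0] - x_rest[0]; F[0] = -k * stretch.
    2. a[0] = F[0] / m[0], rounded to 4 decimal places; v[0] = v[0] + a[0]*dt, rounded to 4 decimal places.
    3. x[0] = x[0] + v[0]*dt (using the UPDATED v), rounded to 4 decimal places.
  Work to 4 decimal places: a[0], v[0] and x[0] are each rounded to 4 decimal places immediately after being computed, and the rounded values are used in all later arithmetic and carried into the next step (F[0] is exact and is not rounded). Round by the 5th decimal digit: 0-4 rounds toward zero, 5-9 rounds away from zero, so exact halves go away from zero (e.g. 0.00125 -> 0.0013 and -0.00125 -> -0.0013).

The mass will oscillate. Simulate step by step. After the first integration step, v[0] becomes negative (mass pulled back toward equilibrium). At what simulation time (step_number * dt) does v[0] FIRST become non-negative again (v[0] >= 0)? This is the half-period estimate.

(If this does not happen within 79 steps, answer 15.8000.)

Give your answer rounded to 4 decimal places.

Answer: 2.2000

Derivation:
Step 0: x=[5.9000] v=[0.0000]
Step 1: x=[5.8226] v=[-0.3870]
Step 2: x=[5.6745] v=[-0.7407]
Step 3: x=[5.4684] v=[-1.0307]
Step 4: x=[5.2220] v=[-1.2321]
Step 5: x=[4.9565] v=[-1.3276]
Step 6: x=[4.6947] v=[-1.3089]
Step 7: x=[4.4592] v=[-1.1776]
Step 8: x=[4.2702] v=[-0.9451]
Step 9: x=[4.1439] v=[-0.6313]
Step 10: x=[4.0913] v=[-0.2632]
Step 11: x=[4.1168] v=[0.1275]
First v>=0 after going negative at step 11, time=2.2000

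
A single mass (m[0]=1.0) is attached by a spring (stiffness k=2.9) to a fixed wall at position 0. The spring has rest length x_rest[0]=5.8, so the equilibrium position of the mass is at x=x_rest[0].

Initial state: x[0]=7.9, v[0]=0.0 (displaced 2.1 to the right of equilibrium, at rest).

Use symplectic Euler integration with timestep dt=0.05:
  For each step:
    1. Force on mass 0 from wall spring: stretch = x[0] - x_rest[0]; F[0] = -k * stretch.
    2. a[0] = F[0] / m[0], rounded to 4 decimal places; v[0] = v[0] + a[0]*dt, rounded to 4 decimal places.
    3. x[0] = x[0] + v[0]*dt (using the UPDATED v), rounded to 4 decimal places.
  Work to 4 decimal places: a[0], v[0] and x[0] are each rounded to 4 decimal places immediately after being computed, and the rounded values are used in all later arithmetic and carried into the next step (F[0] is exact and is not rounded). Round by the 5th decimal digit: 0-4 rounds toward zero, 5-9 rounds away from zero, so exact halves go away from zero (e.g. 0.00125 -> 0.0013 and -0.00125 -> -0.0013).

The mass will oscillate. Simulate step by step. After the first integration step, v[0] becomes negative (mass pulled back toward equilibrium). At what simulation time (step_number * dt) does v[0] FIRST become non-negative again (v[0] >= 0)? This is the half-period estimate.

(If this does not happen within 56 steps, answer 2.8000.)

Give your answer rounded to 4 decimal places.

Answer: 1.8500

Derivation:
Step 0: x=[7.9000] v=[0.0000]
Step 1: x=[7.8848] v=[-0.3045]
Step 2: x=[7.8545] v=[-0.6068]
Step 3: x=[7.8093] v=[-0.9047]
Step 4: x=[7.7495] v=[-1.1961]
Step 5: x=[7.6756] v=[-1.4788]
Step 6: x=[7.5881] v=[-1.7508]
Step 7: x=[7.4876] v=[-2.0101]
Step 8: x=[7.3749] v=[-2.2548]
Step 9: x=[7.2507] v=[-2.4832]
Step 10: x=[7.1160] v=[-2.6936]
Step 11: x=[6.9718] v=[-2.8844]
Step 12: x=[6.8191] v=[-3.0543]
Step 13: x=[6.6590] v=[-3.2021]
Step 14: x=[6.4927] v=[-3.3267]
Step 15: x=[6.3213] v=[-3.4271]
Step 16: x=[6.1462] v=[-3.5027]
Step 17: x=[5.9686] v=[-3.5529]
Step 18: x=[5.7897] v=[-3.5773]
Step 19: x=[5.6109] v=[-3.5758]
Step 20: x=[5.4335] v=[-3.5484]
Step 21: x=[5.2587] v=[-3.4953]
Step 22: x=[5.0879] v=[-3.4168]
Step 23: x=[4.9222] v=[-3.3135]
Step 24: x=[4.7629] v=[-3.1862]
Step 25: x=[4.6111] v=[-3.0358]
Step 26: x=[4.4679] v=[-2.8634]
Step 27: x=[4.3344] v=[-2.6702]
Step 28: x=[4.2115] v=[-2.4577]
Step 29: x=[4.1001] v=[-2.2274]
Step 30: x=[4.0011] v=[-1.9809]
Step 31: x=[3.9151] v=[-1.7201]
Step 32: x=[3.8428] v=[-1.4468]
Step 33: x=[3.7847] v=[-1.1630]
Step 34: x=[3.7412] v=[-0.8708]
Step 35: x=[3.7126] v=[-0.5723]
Step 36: x=[3.6991] v=[-0.2696]
Step 37: x=[3.7009] v=[0.0350]
First v>=0 after going negative at step 37, time=1.8500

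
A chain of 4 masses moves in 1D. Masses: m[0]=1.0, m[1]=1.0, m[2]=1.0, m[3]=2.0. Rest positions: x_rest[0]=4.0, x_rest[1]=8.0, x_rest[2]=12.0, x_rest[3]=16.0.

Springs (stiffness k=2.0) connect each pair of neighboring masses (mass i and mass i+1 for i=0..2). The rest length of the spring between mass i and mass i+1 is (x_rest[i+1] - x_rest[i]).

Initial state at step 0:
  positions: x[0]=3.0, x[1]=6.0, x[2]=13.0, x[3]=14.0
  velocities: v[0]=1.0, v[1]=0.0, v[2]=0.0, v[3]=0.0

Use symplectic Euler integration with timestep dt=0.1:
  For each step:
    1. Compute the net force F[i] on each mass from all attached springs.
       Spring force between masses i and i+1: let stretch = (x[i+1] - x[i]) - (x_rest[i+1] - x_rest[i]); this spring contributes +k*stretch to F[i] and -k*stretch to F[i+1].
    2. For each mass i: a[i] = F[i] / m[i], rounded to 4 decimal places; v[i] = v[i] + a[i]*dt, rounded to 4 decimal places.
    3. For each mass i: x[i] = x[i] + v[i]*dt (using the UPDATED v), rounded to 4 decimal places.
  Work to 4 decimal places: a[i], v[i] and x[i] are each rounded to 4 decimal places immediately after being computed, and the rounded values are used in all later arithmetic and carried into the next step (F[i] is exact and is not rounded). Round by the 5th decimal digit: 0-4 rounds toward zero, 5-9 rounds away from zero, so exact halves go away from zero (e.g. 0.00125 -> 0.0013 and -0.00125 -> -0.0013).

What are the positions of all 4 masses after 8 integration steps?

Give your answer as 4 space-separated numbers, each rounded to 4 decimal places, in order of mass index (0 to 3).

Step 0: x=[3.0000 6.0000 13.0000 14.0000] v=[1.0000 0.0000 0.0000 0.0000]
Step 1: x=[3.0800 6.0800 12.8800 14.0300] v=[0.8000 0.8000 -1.2000 0.3000]
Step 2: x=[3.1400 6.2360 12.6470 14.0885] v=[0.6000 1.5600 -2.3300 0.5850]
Step 3: x=[3.1819 6.4583 12.3146 14.1726] v=[0.4192 2.2230 -3.3239 0.8409]
Step 4: x=[3.2094 6.7322 11.9022 14.2781] v=[0.2745 2.7390 -4.1236 1.0551]
Step 5: x=[3.2273 7.0390 11.4340 14.3999] v=[0.1791 3.0684 -4.6824 1.2175]
Step 6: x=[3.2414 7.3575 10.9372 14.5320] v=[0.1414 3.1851 -4.9682 1.3209]
Step 7: x=[3.2579 7.6653 10.4407 14.6681] v=[0.1646 3.0778 -4.9652 1.3614]
Step 8: x=[3.2825 7.9404 9.9732 14.8020] v=[0.2461 2.7514 -4.6748 1.3387]

Answer: 3.2825 7.9404 9.9732 14.8020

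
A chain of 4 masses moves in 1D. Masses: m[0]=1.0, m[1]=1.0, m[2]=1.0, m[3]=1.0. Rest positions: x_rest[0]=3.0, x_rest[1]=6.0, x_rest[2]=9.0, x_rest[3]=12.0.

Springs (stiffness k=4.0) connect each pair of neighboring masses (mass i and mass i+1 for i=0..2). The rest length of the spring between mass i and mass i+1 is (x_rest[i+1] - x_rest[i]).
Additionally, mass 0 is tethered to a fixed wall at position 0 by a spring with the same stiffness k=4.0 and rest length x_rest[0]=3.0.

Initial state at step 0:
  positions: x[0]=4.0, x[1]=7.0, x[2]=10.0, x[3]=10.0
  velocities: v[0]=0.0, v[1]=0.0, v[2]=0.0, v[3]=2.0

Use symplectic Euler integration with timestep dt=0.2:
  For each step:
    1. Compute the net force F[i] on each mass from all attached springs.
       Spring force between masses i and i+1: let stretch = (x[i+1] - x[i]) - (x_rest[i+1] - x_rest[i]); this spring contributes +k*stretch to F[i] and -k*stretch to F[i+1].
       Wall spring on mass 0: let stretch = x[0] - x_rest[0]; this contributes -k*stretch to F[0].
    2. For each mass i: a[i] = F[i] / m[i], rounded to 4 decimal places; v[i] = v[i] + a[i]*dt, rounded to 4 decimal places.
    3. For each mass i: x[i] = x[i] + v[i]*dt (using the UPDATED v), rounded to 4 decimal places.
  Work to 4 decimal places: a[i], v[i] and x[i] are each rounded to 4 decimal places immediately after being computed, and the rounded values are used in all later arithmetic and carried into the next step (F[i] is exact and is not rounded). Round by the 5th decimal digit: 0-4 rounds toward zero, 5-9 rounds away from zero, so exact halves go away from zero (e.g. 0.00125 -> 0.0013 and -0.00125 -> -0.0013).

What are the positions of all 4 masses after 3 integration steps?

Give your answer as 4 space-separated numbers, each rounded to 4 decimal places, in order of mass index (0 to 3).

Answer: 3.2632 6.5761 8.3826 13.1379

Derivation:
Step 0: x=[4.0000 7.0000 10.0000 10.0000] v=[0.0000 0.0000 0.0000 2.0000]
Step 1: x=[3.8400 7.0000 9.5200 10.8800] v=[-0.8000 0.0000 -2.4000 4.4000]
Step 2: x=[3.5712 6.8976 8.8544 12.0224] v=[-1.3440 -0.5120 -3.3280 5.7120]
Step 3: x=[3.2632 6.5761 8.3826 13.1379] v=[-1.5398 -1.6077 -2.3590 5.5776]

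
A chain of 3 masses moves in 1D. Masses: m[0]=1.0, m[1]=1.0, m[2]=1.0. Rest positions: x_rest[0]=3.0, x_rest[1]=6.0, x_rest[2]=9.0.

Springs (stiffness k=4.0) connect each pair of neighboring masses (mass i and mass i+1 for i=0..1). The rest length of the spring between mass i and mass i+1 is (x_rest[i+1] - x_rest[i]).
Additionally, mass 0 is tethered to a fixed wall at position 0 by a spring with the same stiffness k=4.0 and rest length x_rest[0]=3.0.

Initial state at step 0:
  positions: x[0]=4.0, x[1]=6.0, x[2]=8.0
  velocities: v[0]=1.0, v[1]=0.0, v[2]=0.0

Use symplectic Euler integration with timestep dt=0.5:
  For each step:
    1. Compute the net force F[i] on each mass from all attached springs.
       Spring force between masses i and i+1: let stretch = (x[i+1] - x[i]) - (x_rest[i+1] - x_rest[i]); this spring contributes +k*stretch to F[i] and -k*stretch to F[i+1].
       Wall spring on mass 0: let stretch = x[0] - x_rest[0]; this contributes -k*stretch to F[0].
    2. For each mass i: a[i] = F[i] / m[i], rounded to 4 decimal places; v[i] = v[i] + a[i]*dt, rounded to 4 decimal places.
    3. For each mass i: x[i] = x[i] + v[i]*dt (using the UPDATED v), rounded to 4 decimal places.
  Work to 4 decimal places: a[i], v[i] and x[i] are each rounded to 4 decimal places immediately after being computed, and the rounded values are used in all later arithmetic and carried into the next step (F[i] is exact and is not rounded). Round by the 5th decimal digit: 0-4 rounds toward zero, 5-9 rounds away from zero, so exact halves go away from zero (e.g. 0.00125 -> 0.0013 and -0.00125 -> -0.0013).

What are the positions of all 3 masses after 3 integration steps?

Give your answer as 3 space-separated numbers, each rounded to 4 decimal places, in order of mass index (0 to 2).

Step 0: x=[4.0000 6.0000 8.0000] v=[1.0000 0.0000 0.0000]
Step 1: x=[2.5000 6.0000 9.0000] v=[-3.0000 0.0000 2.0000]
Step 2: x=[2.0000 5.5000 10.0000] v=[-1.0000 -1.0000 2.0000]
Step 3: x=[3.0000 6.0000 9.5000] v=[2.0000 1.0000 -1.0000]

Answer: 3.0000 6.0000 9.5000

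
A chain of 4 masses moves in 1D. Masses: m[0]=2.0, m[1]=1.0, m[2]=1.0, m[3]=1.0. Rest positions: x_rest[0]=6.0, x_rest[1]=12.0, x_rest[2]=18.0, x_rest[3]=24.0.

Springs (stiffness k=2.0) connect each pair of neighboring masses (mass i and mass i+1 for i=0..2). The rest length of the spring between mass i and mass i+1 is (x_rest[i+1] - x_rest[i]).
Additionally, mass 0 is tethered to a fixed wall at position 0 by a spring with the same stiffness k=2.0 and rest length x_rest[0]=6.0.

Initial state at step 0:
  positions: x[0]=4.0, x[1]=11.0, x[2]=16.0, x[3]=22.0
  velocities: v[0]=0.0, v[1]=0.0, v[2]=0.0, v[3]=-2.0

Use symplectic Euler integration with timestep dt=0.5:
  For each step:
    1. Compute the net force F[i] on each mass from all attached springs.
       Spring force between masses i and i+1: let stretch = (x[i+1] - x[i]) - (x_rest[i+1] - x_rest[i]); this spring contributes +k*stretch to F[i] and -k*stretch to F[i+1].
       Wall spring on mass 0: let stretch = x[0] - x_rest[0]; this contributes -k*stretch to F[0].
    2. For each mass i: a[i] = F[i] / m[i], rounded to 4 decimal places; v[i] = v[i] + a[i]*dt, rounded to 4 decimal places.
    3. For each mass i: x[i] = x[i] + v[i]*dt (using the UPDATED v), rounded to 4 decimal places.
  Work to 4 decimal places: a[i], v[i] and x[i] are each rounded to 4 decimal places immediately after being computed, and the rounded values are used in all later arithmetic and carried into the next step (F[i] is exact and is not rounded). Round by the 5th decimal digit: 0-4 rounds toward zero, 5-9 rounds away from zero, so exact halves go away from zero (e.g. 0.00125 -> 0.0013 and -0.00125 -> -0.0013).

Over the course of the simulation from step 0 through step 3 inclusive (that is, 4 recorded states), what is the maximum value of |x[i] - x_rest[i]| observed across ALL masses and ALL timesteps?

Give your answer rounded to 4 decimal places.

Step 0: x=[4.0000 11.0000 16.0000 22.0000] v=[0.0000 0.0000 0.0000 -2.0000]
Step 1: x=[4.7500 10.0000 16.5000 21.0000] v=[1.5000 -2.0000 1.0000 -2.0000]
Step 2: x=[5.6250 9.6250 16.0000 20.7500] v=[1.7500 -0.7500 -1.0000 -0.5000]
Step 3: x=[6.0938 10.4375 14.6875 21.1250] v=[0.9375 1.6250 -2.6250 0.7500]
Max displacement = 3.3125

Answer: 3.3125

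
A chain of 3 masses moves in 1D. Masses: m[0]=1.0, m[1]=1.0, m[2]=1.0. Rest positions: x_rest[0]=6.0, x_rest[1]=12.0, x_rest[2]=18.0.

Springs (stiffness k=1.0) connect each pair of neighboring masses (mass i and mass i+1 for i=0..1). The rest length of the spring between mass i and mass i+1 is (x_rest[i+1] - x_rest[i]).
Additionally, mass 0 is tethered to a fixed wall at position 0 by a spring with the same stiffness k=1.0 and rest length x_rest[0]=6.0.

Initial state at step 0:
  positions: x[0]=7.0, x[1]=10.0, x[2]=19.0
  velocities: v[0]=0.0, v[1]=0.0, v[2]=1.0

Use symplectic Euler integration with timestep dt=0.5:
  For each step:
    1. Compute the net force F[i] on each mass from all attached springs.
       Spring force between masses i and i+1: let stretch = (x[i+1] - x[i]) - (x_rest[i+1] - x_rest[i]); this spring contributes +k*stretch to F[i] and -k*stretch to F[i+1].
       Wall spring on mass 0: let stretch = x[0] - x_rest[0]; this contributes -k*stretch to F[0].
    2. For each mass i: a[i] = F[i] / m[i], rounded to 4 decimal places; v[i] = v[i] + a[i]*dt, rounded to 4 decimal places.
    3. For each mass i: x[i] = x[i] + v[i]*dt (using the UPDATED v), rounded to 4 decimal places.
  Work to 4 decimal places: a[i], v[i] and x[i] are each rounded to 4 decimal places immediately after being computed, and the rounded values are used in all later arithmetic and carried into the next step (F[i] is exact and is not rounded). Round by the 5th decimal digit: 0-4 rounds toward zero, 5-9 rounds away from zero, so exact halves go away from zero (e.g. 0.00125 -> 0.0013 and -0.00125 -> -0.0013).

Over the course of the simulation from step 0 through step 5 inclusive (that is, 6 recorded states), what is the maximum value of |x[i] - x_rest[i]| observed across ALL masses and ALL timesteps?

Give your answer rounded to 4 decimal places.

Answer: 2.4219

Derivation:
Step 0: x=[7.0000 10.0000 19.0000] v=[0.0000 0.0000 1.0000]
Step 1: x=[6.0000 11.5000 18.7500] v=[-2.0000 3.0000 -0.5000]
Step 2: x=[4.8750 13.4375 18.1875] v=[-2.2500 3.8750 -1.1250]
Step 3: x=[4.6719 14.4219 17.9375] v=[-0.4063 1.9688 -0.5000]
Step 4: x=[5.7383 13.8477 18.3086] v=[2.1328 -1.1484 0.7422]
Step 5: x=[7.3975 12.3614 19.0645] v=[3.3184 -2.9727 1.5118]
Max displacement = 2.4219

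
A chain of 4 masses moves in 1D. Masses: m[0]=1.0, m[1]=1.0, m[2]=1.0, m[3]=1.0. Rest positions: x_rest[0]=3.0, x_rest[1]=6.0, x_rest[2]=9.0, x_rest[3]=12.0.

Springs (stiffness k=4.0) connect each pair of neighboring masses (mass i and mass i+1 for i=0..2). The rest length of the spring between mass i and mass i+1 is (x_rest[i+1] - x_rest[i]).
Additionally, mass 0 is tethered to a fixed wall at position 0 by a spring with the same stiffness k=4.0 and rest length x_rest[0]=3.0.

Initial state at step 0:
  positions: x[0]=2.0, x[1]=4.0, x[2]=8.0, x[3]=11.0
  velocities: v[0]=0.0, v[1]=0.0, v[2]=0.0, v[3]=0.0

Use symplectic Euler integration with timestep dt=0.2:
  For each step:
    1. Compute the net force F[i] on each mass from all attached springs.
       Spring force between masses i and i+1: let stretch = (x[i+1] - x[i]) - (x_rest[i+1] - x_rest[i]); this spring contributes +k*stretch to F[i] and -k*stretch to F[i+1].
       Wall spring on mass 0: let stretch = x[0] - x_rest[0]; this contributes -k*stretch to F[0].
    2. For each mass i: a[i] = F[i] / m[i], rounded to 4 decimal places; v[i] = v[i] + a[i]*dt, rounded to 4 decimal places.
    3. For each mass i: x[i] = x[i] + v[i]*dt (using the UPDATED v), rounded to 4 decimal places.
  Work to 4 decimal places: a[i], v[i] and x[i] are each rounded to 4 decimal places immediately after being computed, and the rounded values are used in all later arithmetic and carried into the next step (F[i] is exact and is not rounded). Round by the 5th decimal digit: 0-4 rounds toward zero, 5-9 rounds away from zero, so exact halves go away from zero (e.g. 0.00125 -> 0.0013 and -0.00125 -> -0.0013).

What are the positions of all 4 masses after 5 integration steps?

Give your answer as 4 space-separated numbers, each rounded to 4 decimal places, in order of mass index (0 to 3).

Step 0: x=[2.0000 4.0000 8.0000 11.0000] v=[0.0000 0.0000 0.0000 0.0000]
Step 1: x=[2.0000 4.3200 7.8400 11.0000] v=[0.0000 1.6000 -0.8000 0.0000]
Step 2: x=[2.0512 4.8320 7.6224 10.9744] v=[0.2560 2.5600 -1.0880 -0.1280]
Step 3: x=[2.2191 5.3455 7.4947 10.8925] v=[0.8397 2.5677 -0.6387 -0.4096]
Step 4: x=[2.5322 5.7027 7.5667 10.7469] v=[1.5655 1.7859 0.3602 -0.7278]
Step 5: x=[2.9474 5.8508 7.8493 10.5725] v=[2.0761 0.7407 1.4132 -0.8720]

Answer: 2.9474 5.8508 7.8493 10.5725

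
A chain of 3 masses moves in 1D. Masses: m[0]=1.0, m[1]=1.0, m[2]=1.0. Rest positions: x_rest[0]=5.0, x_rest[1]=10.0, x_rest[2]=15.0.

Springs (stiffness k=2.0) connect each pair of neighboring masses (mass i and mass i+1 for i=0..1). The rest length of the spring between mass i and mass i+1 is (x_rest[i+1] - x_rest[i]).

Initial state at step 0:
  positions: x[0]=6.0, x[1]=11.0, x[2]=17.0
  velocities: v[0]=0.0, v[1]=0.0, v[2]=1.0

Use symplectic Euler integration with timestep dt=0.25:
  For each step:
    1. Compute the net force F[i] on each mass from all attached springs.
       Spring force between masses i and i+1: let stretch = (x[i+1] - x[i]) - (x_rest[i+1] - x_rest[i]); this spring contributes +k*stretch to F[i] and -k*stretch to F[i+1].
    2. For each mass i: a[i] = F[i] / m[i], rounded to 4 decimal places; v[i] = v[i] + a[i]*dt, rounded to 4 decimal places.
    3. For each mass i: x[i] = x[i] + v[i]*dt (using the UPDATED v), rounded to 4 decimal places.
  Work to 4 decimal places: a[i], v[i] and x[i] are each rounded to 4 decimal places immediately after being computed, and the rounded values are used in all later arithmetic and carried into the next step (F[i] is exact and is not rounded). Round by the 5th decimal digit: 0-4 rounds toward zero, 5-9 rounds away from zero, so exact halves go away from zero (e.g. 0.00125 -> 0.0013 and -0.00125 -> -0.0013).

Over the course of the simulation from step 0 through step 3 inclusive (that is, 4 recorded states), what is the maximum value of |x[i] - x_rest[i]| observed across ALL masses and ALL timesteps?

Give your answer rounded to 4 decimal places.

Step 0: x=[6.0000 11.0000 17.0000] v=[0.0000 0.0000 1.0000]
Step 1: x=[6.0000 11.1250 17.1250] v=[0.0000 0.5000 0.5000]
Step 2: x=[6.0156 11.3594 17.1250] v=[0.0625 0.9375 0.0000]
Step 3: x=[6.0742 11.6465 17.0293] v=[0.2344 1.1484 -0.3828]
Max displacement = 2.1250

Answer: 2.1250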